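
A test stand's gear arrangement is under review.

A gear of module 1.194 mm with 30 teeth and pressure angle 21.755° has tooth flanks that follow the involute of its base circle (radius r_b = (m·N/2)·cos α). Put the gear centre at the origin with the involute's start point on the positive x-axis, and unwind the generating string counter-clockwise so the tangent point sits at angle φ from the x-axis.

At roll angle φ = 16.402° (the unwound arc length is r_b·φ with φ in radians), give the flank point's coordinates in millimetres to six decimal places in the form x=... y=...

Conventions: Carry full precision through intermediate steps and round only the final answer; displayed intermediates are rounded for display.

x=17.302093 y=0.129016

single-mesh involute tooth geometry (30T wheel at module 1.194)
pitch radius r_p = m·N/2 = 1.194·30/2 = 17.910000
base radius r_b = r_p·cos α = 17.910000·cos 21.755° = 16.634400
roll angle φ = 16.402° = 0.28626890 rad
x = r_b·(cos φ + φ·sin φ) = 17.302093
y = r_b·(sin φ − φ·cos φ) = 0.129016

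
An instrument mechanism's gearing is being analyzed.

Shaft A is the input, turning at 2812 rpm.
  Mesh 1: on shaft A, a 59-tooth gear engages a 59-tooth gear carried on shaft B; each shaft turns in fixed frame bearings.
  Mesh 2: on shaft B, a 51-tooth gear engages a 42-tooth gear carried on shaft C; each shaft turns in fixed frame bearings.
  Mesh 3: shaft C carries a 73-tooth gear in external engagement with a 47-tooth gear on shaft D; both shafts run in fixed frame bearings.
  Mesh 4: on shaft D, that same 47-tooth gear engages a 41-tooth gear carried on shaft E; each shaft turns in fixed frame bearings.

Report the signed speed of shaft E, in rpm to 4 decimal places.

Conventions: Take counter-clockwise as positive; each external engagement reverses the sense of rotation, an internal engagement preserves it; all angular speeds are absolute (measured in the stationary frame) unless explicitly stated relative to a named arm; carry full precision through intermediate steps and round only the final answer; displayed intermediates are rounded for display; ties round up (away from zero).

+6079.6028 rpm

class = fixed-axis compound train [4 meshes; 4 ratios multiply, 4 sense flips]
mesh 1 [59T→59T]: ω = 2812.0000×59/59 = 2812.0000 rpm, sense flips to −
mesh 2 [51T→42T]: ω = 2812.0000×51/42 = 3414.5714 rpm, sense flips to +
mesh 3 [73T→47T]: ω = 3414.5714×73/47 = 5303.4833 rpm, sense flips to −
mesh 4 [47T→41T]: ω = 5303.4833×47/41 = 6079.6028 rpm, sense flips to +
signed output speed = +6079.6028 rpm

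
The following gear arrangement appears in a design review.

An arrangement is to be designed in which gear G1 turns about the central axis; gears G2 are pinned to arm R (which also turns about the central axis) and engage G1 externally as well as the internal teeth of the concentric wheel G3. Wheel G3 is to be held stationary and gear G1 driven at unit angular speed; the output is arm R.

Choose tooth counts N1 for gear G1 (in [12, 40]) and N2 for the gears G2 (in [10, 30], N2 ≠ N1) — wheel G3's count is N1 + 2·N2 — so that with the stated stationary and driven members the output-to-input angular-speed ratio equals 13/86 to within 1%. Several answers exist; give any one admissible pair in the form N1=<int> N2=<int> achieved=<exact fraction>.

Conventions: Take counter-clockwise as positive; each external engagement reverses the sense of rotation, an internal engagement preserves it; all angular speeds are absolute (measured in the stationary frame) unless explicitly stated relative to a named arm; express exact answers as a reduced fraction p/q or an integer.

N1=13 N2=30 achieved=13/86

class = planetary set [ratio 13/86 wanted; Willis about the carrier]
Willis with ω_ring = 0: ω_arm/ω_sun = N1/(N1+N3); set equal to 13/86  ⇒  N3/N1 = 1/(13/86) − 1 = 73/13
N3 = N1 + 2·N2  ⇒  N2/N1 = (N3/N1 − 1)/2 = (73/13 − 1)/2 = 30/13
smallest multiple with N1 ≥ 12 and N2 ≥ 10: k = 1  ⇒  N1 = 1·13 = 13, N2 = 1·30 = 30 (N1 ≤ 40, N2 ≤ 30, N2 ≠ N1 ✓), N3 = 13 + 2·30 = 73
check: N1/(N1+N3) with N1 = 13, N3 = 73 gives 13/86; |achieved − target| = 0 ≤ 13/8600 ✓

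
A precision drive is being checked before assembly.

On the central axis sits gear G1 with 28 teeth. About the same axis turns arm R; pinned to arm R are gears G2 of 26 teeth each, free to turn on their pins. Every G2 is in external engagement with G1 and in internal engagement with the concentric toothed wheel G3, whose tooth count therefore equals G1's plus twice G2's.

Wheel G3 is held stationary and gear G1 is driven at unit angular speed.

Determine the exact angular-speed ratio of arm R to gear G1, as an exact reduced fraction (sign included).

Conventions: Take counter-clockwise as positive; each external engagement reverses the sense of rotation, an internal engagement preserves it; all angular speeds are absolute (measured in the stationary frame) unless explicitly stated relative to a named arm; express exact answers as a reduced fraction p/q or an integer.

recognized (axles ride arm R): planetary set, 28/26/80 teeth
ring teeth: 28 + 2·26 = 80
28(ω_sun−ω_arm) = −80(ω_ring−ω_arm),  ω_ring = 0, ω_sun = 1
28(1−ω_arm) = −80(0−ω_arm)  ⇒  108·ω_arm = 28  ⇒  ω_arm = 7/27
ω_out/ω_in = 7/27

7/27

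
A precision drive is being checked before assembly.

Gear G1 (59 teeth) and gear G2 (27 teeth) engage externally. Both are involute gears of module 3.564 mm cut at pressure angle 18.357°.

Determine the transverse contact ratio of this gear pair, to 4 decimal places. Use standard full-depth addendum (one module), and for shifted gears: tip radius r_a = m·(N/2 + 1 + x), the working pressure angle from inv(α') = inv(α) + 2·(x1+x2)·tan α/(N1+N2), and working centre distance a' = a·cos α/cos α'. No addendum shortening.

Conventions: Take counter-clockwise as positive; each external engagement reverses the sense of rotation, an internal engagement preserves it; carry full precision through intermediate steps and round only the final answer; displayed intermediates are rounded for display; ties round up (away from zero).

recognized (one external pair, fixed centres): single-mesh tooth geometry, m = 3.564, N1 = 59, N2 = 27
base radii: r_b1 = 99.787804, r_b2 = 45.665605
tip radii: r_a1 = 108.702000, r_a2 = 51.678000
no profile shift: α' = α, a' = a
action lengths: √(r_a1²−r_b1²) = 43.110543, √(r_a2²−r_b2²) = 24.192316
base pitch p_b = π·m·cos α = 10.626869
CR = (43.110543 + 24.192316 − 153.252000·sin 18.35700°)/10.626869 = 1.791512
contact ratio ≈ 1.7915

1.7915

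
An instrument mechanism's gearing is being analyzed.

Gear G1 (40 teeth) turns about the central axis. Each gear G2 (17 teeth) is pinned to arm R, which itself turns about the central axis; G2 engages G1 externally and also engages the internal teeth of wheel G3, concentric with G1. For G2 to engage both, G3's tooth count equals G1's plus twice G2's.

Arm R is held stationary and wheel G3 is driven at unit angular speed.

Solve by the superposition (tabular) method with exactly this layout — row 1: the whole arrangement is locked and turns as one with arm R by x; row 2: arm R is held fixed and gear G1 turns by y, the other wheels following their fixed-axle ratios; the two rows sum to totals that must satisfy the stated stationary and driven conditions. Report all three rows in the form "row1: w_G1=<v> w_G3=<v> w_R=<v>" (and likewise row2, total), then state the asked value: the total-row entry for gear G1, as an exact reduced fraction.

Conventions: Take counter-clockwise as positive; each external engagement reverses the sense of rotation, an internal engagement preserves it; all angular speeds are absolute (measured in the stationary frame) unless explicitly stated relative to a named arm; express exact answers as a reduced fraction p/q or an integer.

topology: planetary set — G1 40T / G2 17T / G3 74T, arm = carrier (Willis)
row 1 (train locked, turned with arm): all members turn x
superposition row 2 [arm held]: sun y, ring −(40/74)·y, arm 0
boundary: total ω_arm = x = 0 and total ω_ring = x − (40/74)·y = 1  ⇒  y = -37/20, x = 0
row 2 ring = −(40/74)·(-37/20) = 1
totals (row 1 + row 2): sun 0 + (-37/20) = -37/20, ring 0 + 1 = 1, arm 0 + 0 = 0
asked cell (total, sun) = -37/20

row1: w_G1=0 w_G3=0 w_R=0
row2: w_G1=-37/20 w_G3=1 w_R=0
total: w_G1=-37/20 w_G3=1 w_R=0
asked value: -37/20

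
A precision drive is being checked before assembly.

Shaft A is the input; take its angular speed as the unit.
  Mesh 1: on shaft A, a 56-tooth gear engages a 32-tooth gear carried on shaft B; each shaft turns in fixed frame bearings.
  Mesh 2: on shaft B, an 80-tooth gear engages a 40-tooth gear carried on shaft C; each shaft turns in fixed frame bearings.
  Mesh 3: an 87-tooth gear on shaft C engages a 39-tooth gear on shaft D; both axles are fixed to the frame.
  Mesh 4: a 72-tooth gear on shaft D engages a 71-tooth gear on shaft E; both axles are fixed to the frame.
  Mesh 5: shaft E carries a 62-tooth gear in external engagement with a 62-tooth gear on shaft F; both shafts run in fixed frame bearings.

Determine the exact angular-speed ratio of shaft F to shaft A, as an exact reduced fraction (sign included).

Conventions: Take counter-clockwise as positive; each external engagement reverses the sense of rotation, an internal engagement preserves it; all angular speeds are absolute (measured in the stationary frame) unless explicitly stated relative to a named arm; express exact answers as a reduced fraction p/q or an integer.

class = fixed-axis compound train [5 meshes; 5 ratios multiply, 5 sense flips]
mesh 1 [56T→32T]: running ratio 7/4, sense −
mesh 2 [80T→40T]: running ratio 7/2, sense +
mesh 3 [87T→39T]: running ratio 203/26, sense −
mesh 4 [72T→71T]: running ratio 7308/923, sense +
mesh 5 [62T→62T]: running ratio 7308/923, sense −
ω_out/ω_in = -7308/923

-7308/923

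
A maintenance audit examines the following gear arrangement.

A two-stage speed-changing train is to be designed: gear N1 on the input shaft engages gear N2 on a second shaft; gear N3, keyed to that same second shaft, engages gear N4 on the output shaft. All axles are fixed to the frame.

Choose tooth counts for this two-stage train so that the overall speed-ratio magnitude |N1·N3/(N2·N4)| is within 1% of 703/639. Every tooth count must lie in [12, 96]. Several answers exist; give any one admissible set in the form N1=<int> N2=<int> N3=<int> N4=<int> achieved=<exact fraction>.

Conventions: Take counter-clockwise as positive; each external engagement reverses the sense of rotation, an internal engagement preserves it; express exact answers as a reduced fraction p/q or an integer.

N1=19 N2=18 N3=74 N4=71 achieved=703/639

topology: fixed-axis compound train — 2 stages, target 703/639
target = 703/639 in lowest terms: an exact hit needs N1·N3 = k·703 and N2·N4 = k·639 for one integer k, every count in [12, 96]; additionally prefer no 1:1 stage (N1 ≠ N2, N3 ≠ N4)
k = 1: no 1:1-free in-range split of k·703 and k·639 into factor pairs; take k = 2
k = 2: N1·N3 = 1406 = 19·74, N2·N4 = 1278 = 18·71
achieved = 19·74/(18·71) = 703/639; |achieved − target| = 0 ≤ 703/63900 ✓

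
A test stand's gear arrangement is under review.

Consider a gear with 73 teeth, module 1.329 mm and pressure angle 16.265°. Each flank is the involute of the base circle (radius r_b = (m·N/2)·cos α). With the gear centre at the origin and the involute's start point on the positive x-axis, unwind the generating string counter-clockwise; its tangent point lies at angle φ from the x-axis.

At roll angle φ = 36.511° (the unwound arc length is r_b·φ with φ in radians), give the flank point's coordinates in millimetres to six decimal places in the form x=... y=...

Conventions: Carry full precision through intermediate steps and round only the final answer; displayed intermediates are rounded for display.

class = single-mesh tooth geometry [base-circle involute, m = 1.329, 73T]
pitch radius r_p = m·N/2 = 1.329·73/2 = 48.508500
base radius r_b = r_p·cos α = 48.508500·cos 16.265° = 46.567023
roll angle φ = 36.511° = 0.63723716 rad
x = r_b·(cos φ + φ·sin φ) = 55.083394
y = r_b·(sin φ − φ·cos φ) = 3.855862

x=55.083394 y=3.855862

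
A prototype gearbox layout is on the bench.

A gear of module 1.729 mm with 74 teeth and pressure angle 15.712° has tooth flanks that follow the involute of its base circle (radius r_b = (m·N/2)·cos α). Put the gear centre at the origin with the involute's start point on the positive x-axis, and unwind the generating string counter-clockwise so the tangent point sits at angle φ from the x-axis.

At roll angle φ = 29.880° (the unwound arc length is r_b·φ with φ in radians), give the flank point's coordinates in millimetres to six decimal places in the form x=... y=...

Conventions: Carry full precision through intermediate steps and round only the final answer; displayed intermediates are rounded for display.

topology: single-mesh involute geometry — m = 1.729, N = 74
pitch radius r_p = m·N/2 = 1.729·74/2 = 63.973000
base radius r_b = r_p·cos α = 63.973000·cos 15.712° = 61.582652
roll angle φ = 29.880° = 0.52150438 rad
x = r_b·(cos φ + φ·sin φ) = 69.396038
y = r_b·(sin φ − φ·cos φ) = 2.833044

x=69.396038 y=2.833044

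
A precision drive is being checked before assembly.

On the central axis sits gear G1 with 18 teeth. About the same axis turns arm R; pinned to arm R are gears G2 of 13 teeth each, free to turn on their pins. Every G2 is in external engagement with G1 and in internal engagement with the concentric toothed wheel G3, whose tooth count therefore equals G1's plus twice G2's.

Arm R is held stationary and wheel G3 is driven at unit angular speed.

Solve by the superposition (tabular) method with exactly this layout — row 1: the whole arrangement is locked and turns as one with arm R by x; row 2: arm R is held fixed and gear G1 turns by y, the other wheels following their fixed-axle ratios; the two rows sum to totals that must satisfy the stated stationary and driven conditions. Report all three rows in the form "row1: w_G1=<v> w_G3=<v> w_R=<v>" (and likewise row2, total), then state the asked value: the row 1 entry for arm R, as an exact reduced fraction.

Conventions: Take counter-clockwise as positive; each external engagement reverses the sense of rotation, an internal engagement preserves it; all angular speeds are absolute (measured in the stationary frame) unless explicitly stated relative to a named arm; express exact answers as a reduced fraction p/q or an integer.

row1: w_G1=0 w_G3=0 w_R=0
row2: w_G1=-22/9 w_G3=1 w_R=0
total: w_G1=-22/9 w_G3=1 w_R=0
asked value: 0

recognized (axles ride arm R): planetary set, 18/13/44 teeth
row 1 (train locked, turned with arm): all members turn x
superposition row 2 [arm held]: sun y, ring −(18/44)·y, arm 0
boundary: total ω_arm = x = 0 and total ω_ring = x − (18/44)·y = 1  ⇒  y = -22/9, x = 0
row 2 ring = −(18/44)·(-22/9) = 1
totals (row 1 + row 2): sun 0 + (-22/9) = -22/9, ring 0 + 1 = 1, arm 0 + 0 = 0
asked cell (row1, arm) = 0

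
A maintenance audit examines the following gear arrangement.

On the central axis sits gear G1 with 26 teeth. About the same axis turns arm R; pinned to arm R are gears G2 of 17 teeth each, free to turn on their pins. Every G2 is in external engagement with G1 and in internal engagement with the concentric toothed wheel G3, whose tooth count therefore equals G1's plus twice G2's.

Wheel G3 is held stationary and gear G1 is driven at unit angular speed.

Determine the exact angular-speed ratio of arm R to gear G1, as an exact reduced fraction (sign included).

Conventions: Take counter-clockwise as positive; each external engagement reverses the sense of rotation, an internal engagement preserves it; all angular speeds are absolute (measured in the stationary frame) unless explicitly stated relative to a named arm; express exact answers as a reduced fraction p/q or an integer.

13/43

recognized (axles ride arm R): planetary set, 26/17/60 teeth
ring teeth: 26 + 2·17 = 60
26(ω_sun−ω_arm) = −60(ω_ring−ω_arm),  ω_ring = 0, ω_sun = 1
26(1−ω_arm) = −60(0−ω_arm)  ⇒  86·ω_arm = 26  ⇒  ω_arm = 13/43
ω_out/ω_in = 13/43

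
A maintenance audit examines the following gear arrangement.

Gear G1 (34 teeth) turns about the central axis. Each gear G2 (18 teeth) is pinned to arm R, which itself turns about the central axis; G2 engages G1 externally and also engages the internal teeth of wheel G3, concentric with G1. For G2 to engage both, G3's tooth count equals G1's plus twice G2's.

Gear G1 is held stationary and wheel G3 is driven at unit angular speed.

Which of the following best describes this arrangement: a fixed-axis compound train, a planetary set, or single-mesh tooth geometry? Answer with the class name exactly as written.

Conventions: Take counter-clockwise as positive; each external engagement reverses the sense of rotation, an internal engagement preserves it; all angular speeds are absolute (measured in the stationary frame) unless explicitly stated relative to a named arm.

recognized (axles ride arm R): planetary set, 34/18/70 teeth
classification: planetary set

planetary set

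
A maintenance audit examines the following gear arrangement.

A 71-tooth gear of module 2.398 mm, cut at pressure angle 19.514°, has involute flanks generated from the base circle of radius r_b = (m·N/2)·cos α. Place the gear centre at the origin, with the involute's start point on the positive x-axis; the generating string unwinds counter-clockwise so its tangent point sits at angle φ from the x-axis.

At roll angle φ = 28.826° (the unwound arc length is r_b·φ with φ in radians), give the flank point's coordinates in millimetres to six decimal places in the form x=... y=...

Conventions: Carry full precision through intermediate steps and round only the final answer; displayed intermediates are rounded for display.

x=89.760558 y=3.320608

recognized (one wheel, involute flank): single-mesh tooth geometry, m = 2.398, N = 71
pitch radius r_p = m·N/2 = 2.398·71/2 = 85.129000
base radius r_b = r_p·cos α = 85.129000·cos 19.514° = 80.239182
roll angle φ = 28.826° = 0.50310861 rad
x = r_b·(cos φ + φ·sin φ) = 89.760558
y = r_b·(sin φ − φ·cos φ) = 3.320608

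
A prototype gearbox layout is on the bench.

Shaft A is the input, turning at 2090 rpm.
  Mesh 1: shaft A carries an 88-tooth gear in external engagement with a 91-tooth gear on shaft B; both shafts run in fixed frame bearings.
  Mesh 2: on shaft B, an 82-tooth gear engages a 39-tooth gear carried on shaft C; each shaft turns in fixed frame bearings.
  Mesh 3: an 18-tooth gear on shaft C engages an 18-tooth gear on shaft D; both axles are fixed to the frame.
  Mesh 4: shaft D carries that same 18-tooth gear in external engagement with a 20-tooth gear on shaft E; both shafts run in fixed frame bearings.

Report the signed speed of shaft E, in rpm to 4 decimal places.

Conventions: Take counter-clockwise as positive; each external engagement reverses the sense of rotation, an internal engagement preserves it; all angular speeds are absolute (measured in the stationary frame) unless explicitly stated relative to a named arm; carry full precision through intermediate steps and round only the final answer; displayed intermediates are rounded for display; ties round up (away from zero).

+3824.5410 rpm

4-mesh fixed-axis compound train (all bearings frame-fixed)
mesh 1 [88T→91T]: ω = 2090.0000×88/91 = 2021.0989 rpm, sense flips to −
mesh 2 [82T→39T]: ω = 2021.0989×82/39 = 4249.4900 rpm, sense flips to +
mesh 3 [18T→18T]: ω = 4249.4900×18/18 = 4249.4900 rpm, sense flips to −
mesh 4 [18T→20T]: ω = 4249.4900×18/20 = 3824.5410 rpm, sense flips to +
signed output speed = +3824.5410 rpm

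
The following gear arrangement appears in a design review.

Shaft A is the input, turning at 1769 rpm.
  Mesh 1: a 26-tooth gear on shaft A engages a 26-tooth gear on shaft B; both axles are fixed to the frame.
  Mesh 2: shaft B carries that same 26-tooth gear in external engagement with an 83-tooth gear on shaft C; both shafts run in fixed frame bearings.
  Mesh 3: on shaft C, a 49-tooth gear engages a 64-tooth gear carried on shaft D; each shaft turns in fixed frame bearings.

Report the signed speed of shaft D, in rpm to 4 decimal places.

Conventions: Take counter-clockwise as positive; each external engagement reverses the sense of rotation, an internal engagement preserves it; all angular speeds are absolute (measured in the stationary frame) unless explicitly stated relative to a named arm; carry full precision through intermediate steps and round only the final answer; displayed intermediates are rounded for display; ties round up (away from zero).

-424.2669 rpm

class = fixed-axis compound train [3 meshes; 3 ratios multiply, 3 sense flips]
mesh 1 [26T→26T]: ω = 1769.0000×26/26 = 1769.0000 rpm, sense flips to −
mesh 2 [26T→83T]: ω = 1769.0000×26/83 = 554.1446 rpm, sense flips to +
mesh 3 [49T→64T]: ω = 554.1446×49/64 = 424.2669 rpm, sense flips to −
signed output speed = -424.2669 rpm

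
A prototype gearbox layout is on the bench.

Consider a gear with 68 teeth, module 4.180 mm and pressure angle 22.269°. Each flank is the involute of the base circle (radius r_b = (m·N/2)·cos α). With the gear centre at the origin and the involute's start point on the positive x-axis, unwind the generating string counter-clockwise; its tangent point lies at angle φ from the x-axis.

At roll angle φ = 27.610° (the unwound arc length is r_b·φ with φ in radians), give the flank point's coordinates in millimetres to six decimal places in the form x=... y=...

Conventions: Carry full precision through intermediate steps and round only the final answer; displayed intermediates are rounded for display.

topology: single-mesh involute geometry — m = 4.180, N = 68
pitch radius r_p = m·N/2 = 4.180·68/2 = 142.120000
base radius r_b = r_p·cos α = 142.120000·cos 22.269° = 131.519964
roll angle φ = 27.610° = 0.48188541 rad
x = r_b·(cos φ + φ·sin φ) = 145.915197
y = r_b·(sin φ − φ·cos φ) = 4.792732

x=145.915197 y=4.792732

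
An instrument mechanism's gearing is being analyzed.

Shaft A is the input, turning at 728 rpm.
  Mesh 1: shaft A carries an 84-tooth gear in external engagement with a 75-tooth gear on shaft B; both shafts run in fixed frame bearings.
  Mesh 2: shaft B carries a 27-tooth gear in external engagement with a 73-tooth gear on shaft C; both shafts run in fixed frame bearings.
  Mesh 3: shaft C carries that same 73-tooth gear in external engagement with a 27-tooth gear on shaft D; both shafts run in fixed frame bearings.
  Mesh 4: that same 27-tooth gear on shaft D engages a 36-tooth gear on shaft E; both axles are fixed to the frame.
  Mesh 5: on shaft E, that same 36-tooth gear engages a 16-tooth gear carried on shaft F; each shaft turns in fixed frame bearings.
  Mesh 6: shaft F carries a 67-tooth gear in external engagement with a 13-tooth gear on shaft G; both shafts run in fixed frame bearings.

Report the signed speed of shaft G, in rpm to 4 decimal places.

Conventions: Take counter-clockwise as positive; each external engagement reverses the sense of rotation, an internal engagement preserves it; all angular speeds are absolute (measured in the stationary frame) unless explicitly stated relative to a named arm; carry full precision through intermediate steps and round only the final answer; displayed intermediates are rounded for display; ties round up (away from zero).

recognized (7 fixed axles, 6 meshes): fixed-axis compound train
mesh 1 [84T→75T]: ω = 728.0000×84/75 = 815.3600 rpm, sense flips to −
mesh 2 [27T→73T]: ω = 815.3600×27/73 = 301.5715 rpm, sense flips to +
mesh 3 [73T→27T]: ω = 301.5715×73/27 = 815.3600 rpm, sense flips to −
mesh 4 [27T→36T]: ω = 815.3600×27/36 = 611.5200 rpm, sense flips to +
mesh 5 [36T→16T]: ω = 611.5200×36/16 = 1375.9200 rpm, sense flips to −
mesh 6 [67T→13T]: ω = 1375.9200×67/13 = 7091.2800 rpm, sense flips to +
signed output speed = +7091.2800 rpm

+7091.2800 rpm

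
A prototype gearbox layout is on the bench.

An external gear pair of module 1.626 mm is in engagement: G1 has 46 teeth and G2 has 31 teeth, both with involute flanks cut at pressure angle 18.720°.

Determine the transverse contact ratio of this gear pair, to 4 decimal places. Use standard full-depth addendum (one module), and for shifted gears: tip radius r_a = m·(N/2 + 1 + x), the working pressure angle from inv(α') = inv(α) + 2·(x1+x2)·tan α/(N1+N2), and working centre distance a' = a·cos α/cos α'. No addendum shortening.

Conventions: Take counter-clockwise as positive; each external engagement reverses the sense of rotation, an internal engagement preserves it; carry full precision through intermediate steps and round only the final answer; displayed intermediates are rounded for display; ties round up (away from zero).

1.7648

class = single-mesh tooth geometry [involute pair 46T × 31T, m = 1.626]
base radii: r_b1 = 35.419582, r_b2 = 23.869719
tip radii: r_a1 = 39.024000, r_a2 = 26.829000
no profile shift: α' = α, a' = a
action lengths: √(r_a1²−r_b1²) = 16.380652, √(r_a2²−r_b2²) = 12.248746
base pitch p_b = π·m·cos α = 4.837996
CR = (16.380652 + 12.248746 − 62.601000·sin 18.72000°)/4.837996 = 1.764782
contact ratio ≈ 1.7648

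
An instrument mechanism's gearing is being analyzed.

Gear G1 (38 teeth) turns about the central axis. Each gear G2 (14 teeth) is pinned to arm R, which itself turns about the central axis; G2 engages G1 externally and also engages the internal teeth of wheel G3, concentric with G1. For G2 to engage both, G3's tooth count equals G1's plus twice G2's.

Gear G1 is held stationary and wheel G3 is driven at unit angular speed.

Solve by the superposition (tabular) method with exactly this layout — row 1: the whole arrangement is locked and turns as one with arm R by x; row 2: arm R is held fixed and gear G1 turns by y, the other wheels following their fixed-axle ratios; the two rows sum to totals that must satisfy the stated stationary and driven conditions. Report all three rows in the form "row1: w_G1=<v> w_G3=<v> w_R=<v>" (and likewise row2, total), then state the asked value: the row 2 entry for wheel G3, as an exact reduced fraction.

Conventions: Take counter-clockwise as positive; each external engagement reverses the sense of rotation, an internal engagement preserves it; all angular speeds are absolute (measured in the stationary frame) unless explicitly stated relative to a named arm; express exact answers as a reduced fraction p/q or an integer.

recognized (axles ride arm R): planetary set, 38/14/66 teeth
row 1 (train locked, turned with arm): all members turn x
row 2 (arm held, sun turns y): ω_ring = −(38/66)·y, ω_arm = 0
boundary: total ω_sun = x + y = 0 and total ω_ring = x − (38/66)·y = 1  ⇒  y = -33/52, x = 33/52
row 2 ring = −(38/66)·(-33/52) = 19/52
totals (row 1 + row 2): sun 33/52 + (-33/52) = 0, ring 33/52 + 19/52 = 1, arm 33/52 + 0 = 33/52
asked cell (row2, ring) = 19/52

row1: w_G1=33/52 w_G3=33/52 w_R=33/52
row2: w_G1=-33/52 w_G3=19/52 w_R=0
total: w_G1=0 w_G3=1 w_R=33/52
asked value: 19/52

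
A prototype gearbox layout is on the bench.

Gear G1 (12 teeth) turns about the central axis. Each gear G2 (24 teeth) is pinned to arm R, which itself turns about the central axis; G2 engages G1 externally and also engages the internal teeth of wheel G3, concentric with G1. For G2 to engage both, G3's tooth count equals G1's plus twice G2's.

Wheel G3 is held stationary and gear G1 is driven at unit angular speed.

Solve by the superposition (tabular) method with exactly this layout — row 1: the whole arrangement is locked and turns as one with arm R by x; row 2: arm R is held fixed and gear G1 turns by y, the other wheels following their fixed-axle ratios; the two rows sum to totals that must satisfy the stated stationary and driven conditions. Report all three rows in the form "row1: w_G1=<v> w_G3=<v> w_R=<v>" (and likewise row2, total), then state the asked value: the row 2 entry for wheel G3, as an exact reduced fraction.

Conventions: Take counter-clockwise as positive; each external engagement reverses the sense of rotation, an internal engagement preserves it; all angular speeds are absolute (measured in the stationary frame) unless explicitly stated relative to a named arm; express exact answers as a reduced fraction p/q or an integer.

row1: w_G1=1/6 w_G3=1/6 w_R=1/6
row2: w_G1=5/6 w_G3=-1/6 w_R=0
total: w_G1=1 w_G3=0 w_R=1/6
asked value: -1/6

recognized (axles ride arm R): planetary set, 12/24/60 teeth
row 1 — lock + rotate with arm: ω_sun = ω_ring = ω_arm = x
row 2 (arm held, sun turns y): ω_ring = −(12/60)·y, ω_arm = 0
boundary: total ω_ring = x − (12/60)·y = 0 and total ω_sun = x + y = 1  ⇒  y = 5/6, x = 1/6
row 2 ring = −(12/60)·5/6 = -1/6
totals (row 1 + row 2): sun 1/6 + 5/6 = 1, ring 1/6 + (-1/6) = 0, arm 1/6 + 0 = 1/6
asked cell (row2, ring) = -1/6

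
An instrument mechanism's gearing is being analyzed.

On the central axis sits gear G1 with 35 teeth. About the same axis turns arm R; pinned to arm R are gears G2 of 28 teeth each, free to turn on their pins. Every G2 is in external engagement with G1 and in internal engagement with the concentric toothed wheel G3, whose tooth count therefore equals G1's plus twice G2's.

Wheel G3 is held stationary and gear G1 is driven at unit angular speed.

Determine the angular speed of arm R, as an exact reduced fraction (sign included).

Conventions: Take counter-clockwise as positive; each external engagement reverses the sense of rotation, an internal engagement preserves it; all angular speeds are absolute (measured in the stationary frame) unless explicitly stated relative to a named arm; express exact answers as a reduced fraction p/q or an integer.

5/18

planetary set (35T centre, 28T on arm, 91T internal) — Willis relation
ring teeth: 35 + 2·28 = 91
35(ω_sun−ω_arm) = −91(ω_ring−ω_arm),  ω_ring = 0, ω_sun = 1
35(1−ω_arm) = −91(0−ω_arm)  ⇒  126·ω_arm = 35  ⇒  ω_arm = 5/18
exact speed ratio = 5/18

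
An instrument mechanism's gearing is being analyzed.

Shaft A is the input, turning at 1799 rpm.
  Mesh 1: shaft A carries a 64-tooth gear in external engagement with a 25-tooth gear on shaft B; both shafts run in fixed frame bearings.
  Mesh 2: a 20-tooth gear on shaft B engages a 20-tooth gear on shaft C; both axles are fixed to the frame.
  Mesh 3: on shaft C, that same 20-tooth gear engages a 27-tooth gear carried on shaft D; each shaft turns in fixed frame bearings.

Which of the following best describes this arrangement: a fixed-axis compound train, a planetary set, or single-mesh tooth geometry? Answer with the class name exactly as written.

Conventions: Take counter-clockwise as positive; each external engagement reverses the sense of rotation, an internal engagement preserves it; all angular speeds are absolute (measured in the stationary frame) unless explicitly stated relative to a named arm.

fixed-axis compound train

topology: fixed-axis compound train — 3 meshes, A→D
classification: fixed-axis compound train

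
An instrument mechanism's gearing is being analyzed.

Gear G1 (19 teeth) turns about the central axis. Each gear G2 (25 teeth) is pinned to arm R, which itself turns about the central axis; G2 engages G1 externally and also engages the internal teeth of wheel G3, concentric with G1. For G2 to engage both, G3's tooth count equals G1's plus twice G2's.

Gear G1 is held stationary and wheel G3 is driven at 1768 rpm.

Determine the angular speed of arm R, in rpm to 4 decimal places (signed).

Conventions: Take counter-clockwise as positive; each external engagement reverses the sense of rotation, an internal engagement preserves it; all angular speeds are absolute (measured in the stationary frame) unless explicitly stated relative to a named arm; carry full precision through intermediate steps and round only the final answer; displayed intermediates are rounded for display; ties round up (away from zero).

topology: planetary set — G1 19T / G2 25T / G3 69T, arm = carrier (Willis)
normalise by the input: solve with ω_ring = 1, then scale by 1768 rpm
ring teeth: 19 + 2·25 = 69
19(ω_sun−ω_arm) = −69(ω_ring−ω_arm),  ω_sun = 0, ω_ring = 1
19(0−ω_arm) = −69(1−ω_arm)  ⇒  88·ω_arm = 69  ⇒  ω_arm = 69/88
scale: ω_arm = 69/88 × 1768 rpm = +1386.2727 rpm

+1386.2727 rpm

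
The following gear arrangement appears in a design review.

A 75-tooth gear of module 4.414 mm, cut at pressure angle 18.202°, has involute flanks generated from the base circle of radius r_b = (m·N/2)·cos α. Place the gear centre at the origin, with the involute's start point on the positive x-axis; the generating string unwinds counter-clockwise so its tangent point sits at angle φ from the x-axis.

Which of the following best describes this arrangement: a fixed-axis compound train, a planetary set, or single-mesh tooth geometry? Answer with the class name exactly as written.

single-mesh tooth geometry

recognized (one wheel, involute flank): single-mesh tooth geometry, m = 4.414, N = 75
classification: single-mesh tooth geometry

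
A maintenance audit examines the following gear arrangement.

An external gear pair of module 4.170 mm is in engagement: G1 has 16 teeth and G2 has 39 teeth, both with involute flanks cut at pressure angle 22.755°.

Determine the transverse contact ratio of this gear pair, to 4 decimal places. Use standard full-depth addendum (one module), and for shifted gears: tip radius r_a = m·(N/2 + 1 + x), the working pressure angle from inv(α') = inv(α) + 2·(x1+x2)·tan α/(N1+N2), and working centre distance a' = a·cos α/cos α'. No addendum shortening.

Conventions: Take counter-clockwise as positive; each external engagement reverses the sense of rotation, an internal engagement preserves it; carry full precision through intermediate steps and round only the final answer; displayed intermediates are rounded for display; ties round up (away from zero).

1.5055

recognized (one external pair, fixed centres): single-mesh tooth geometry, m = 4.170, N1 = 16, N2 = 39
base radii: r_b1 = 30.763499, r_b2 = 74.986028
tip radii: r_a1 = 37.530000, r_a2 = 85.485000
no profile shift: α' = α, a' = a
action lengths: √(r_a1²−r_b1²) = 21.496699, √(r_a2²−r_b2²) = 41.046083
base pitch p_b = π·m·cos α = 12.080798
CR = (21.496699 + 41.046083 − 114.675000·sin 22.75500°)/12.080798 = 1.505486
contact ratio ≈ 1.5055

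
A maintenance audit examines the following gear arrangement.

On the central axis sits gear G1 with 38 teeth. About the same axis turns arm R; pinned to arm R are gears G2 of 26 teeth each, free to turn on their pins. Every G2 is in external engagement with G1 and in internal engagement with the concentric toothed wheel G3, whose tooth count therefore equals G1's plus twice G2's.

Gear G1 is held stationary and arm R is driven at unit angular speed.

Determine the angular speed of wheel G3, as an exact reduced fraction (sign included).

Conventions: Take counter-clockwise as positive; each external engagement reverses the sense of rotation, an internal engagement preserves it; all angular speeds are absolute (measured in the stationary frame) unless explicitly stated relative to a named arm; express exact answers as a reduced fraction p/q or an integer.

class = planetary set [G3 = 38+2·26 = 90; Willis about the carrier]
ring teeth: 38 + 2·26 = 90
38(ω_sun−ω_arm) = −90(ω_ring−ω_arm),  ω_sun = 0, ω_arm = 1
ω_ring = 1 − (38/90)(0−1) = 64/45
exact speed ratio = 64/45

64/45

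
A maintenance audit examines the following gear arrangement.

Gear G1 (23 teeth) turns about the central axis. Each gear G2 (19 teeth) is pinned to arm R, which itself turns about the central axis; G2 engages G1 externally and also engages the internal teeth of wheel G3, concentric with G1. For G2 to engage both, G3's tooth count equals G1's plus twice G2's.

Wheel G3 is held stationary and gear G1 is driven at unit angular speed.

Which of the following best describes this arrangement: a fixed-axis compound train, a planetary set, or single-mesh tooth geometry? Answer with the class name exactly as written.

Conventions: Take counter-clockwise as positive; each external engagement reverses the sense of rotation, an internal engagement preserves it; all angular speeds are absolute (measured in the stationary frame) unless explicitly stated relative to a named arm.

planetary set

topology: planetary set — G1 23T / G2 19T / G3 61T, arm = carrier (Willis)
classification: planetary set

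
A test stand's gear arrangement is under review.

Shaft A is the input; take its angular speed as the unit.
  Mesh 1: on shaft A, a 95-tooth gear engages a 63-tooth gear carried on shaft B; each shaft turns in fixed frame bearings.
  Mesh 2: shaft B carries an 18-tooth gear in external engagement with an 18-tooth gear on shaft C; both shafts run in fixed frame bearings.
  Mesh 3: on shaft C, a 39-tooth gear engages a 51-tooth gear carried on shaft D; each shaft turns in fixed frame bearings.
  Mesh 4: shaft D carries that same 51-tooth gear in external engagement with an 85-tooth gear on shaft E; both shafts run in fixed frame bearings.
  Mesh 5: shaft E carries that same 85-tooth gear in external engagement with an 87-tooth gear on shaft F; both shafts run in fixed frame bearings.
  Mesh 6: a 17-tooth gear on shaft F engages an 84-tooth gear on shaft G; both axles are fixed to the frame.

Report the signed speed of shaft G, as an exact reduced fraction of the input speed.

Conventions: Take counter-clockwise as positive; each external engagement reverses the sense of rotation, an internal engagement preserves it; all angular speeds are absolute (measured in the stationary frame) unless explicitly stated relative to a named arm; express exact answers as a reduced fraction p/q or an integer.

20995/153468

6-mesh fixed-axis compound train (all bearings frame-fixed)
mesh 1 [95T→63T]: |ω|/ω_in = 1×95/63 = 95/63, sense flips to −
mesh 2 [18T→18T]: |ω|/ω_in = (95/63)×18/18 = 95/63, sense flips to +
mesh 3 [39T→51T]: |ω|/ω_in = (95/63)×39/51 = 1235/1071, sense flips to −
mesh 4 [51T→85T]: |ω|/ω_in = (1235/1071)×51/85 = 247/357, sense flips to +
mesh 5 [85T→87T]: |ω|/ω_in = (247/357)×85/87 = 1235/1827, sense flips to −
mesh 6 [17T→84T]: |ω|/ω_in = (1235/1827)×17/84 = 20995/153468, sense flips to +
signed output speed (× input speed) = 20995/153468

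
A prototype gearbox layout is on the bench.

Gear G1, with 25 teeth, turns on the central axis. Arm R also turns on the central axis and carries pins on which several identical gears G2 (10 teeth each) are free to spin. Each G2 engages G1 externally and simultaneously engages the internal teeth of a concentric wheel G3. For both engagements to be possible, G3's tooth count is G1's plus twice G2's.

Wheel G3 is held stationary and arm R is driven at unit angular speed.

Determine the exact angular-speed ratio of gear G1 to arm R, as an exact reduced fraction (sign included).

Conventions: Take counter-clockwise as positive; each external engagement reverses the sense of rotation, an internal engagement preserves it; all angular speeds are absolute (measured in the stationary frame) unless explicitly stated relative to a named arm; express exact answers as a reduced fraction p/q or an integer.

14/5

planetary set (25T centre, 10T on arm, 45T internal) — Willis relation
ring teeth: 25 + 2·10 = 45
25(ω_sun−ω_arm) = −45(ω_ring−ω_arm),  ω_ring = 0, ω_arm = 1
ω_sun = 1 − (45/25)(0−1) = 14/5
ω_out/ω_in = 14/5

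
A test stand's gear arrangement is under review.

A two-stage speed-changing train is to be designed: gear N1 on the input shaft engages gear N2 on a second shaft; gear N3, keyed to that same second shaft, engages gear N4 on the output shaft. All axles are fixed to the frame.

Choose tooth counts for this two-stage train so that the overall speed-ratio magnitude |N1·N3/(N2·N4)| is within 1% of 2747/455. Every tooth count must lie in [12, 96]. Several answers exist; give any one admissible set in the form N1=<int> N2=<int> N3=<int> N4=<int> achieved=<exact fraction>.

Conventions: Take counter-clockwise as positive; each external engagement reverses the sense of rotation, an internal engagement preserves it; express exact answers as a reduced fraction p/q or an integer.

topology: fixed-axis compound train — 2 stages, target 2747/455
target = 2747/455 in lowest terms: an exact hit needs N1·N3 = k·2747 and N2·N4 = k·455 for one integer k, every count in [12, 96]; additionally prefer no 1:1 stage (N1 ≠ N2, N3 ≠ N4)
k = 1: N1·N3 = 2747 = 41·67, N2·N4 = 455 = 13·35
achieved = 41·67/(13·35) = 2747/455; |achieved − target| = 0 ≤ 2747/45500 ✓

N1=41 N2=13 N3=67 N4=35 achieved=2747/455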